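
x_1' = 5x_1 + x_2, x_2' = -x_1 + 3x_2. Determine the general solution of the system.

Coefficient matrix A = [[5, 1], [-1, 3]].
Characteristic polynomial det(A - λI) = λ^2 - 8λ + 16 = 0.
Single eigenvalue λ = 4 with algebraic multiplicity 2.
Eigenvector v = (-1,1); generalized eigenvector w with (A-λI)w=v is (0,-1).
General solution: e^(4t)[K_1·v + K_2·(t·v + w)].

x_1(t) = -K_1e^(4t) - K_2te^(4t), x_2(t) = K_1e^(4t) + K_2te^(4t) - K_2e^(4t)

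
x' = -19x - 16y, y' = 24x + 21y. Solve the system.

Coefficient matrix A = [[-19, -16], [24, 21]].
Characteristic polynomial det(A - λI) = λ^2 - 2λ - 15 = 0.
Eigenvalues λ = -3, 5.
For λ=-3: (A-λI) row 1 is [-16, -16], so an eigenvector is (-1, 1).
For λ=5: (A-λI) row 1 is [-24, -16], so an eigenvector is (2, -3).
General solution: c_1e^(-3t)(-1,1) + c_2e^(5t)(2,-3).

x(t) = -c_1e^(-3t) + 2c_2e^(5t), y(t) = c_1e^(-3t) - 3c_2e^(5t)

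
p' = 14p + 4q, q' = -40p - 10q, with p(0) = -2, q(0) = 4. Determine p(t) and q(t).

p(t) = -2e^(2t)sin(4t) - 2e^(2t)cos(4t), q(t) = 8e^(2t)sin(4t) + 4e^(2t)cos(4t)

Coefficient matrix A = [[14, 4], [-40, -10]].
Characteristic polynomial det(A - λI) = λ^2 - 4λ + 20 = 0.
Eigenvalues λ = 2 ± 4i (complex conjugate pair).
For λ=2+4i: an eigenvector is (1,-3) - i(0,-1) = (1, -3 + i).
A real fundamental pair from Re and Im of e^((2+4i)t)v: X_1 = e^(2t)(cos(4t)·(1,-3) + sin(4t)·(0,-1)), X_2 = e^(2t)(sin(4t)·(1,-3) - cos(4t)·(0,-1)).
General solution: C_1X_1 + C_2X_2.
Applying p(0)=-2, q(0)=4 gives C_1=-2, C_2=-2.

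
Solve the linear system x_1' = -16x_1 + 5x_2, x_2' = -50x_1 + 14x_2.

x_1(t) = -C_1e^(-t)sin(5t) + C_2e^(-t)cos(5t), x_2(t) = -3C_1e^(-t)sin(5t) - C_1e^(-t)cos(5t) - C_2e^(-t)sin(5t) + 3C_2e^(-t)cos(5t)

Coefficient matrix A = [[-16, 5], [-50, 14]].
Characteristic polynomial det(A - λI) = λ^2 + 2λ + 26 = 0.
Eigenvalues λ = -1 ± 5i (complex conjugate pair).
For λ=-1+5i: an eigenvector is (0,-1) - i(-1,-3) = (0 + i, -1 + 3i).
A real fundamental pair from Re and Im of e^((-1+5i)t)v: X_1 = e^(-t)(cos(5t)·(0,-1) + sin(5t)·(-1,-3)), X_2 = e^(-t)(sin(5t)·(0,-1) - cos(5t)·(-1,-3)).
General solution: C_1X_1 + C_2X_2.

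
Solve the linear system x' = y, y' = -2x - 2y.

x(t) = C_1e^(-t)sin(t) - C_2e^(-t)cos(t), y(t) = -C_1e^(-t)sin(t) + C_1e^(-t)cos(t) + C_2e^(-t)sin(t) + C_2e^(-t)cos(t)

Coefficient matrix A = [[0, 1], [-2, -2]].
Characteristic polynomial det(A - λI) = λ^2 + 2λ + 2 = 0.
Eigenvalues λ = -1 ± i (complex conjugate pair).
For λ=-1+i: an eigenvector is (0,1) - i(1,-1) = (0 - i, 1 + i).
A real fundamental pair from Re and Im of e^((-1+i)t)v: X_1 = e^(-t)(cos(t)·(0,1) + sin(t)·(1,-1)), X_2 = e^(-t)(sin(t)·(0,1) - cos(t)·(1,-1)).
General solution: C_1X_1 + C_2X_2.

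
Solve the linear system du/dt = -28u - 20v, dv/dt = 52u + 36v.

u(t) = K_1e^(4t)sin(4t) - 2K_1e^(4t)cos(4t) - 2K_2e^(4t)sin(4t) - K_2e^(4t)cos(4t), v(t) = -2K_1e^(4t)sin(4t) + 3K_1e^(4t)cos(4t) + 3K_2e^(4t)sin(4t) + 2K_2e^(4t)cos(4t)

Coefficient matrix A = [[-28, -20], [52, 36]].
Characteristic polynomial det(A - λI) = λ^2 - 8λ + 32 = 0.
Eigenvalues λ = 4 ± 4i (complex conjugate pair).
For λ=4+4i: an eigenvector is (-2,3) - i(1,-2) = (-2 - i, 3 + 2i).
A real fundamental pair from Re and Im of e^((4+4i)t)v: X_1 = e^(4t)(cos(4t)·(-2,3) + sin(4t)·(1,-2)), X_2 = e^(4t)(sin(4t)·(-2,3) - cos(4t)·(1,-2)).
General solution: K_1X_1 + K_2X_2.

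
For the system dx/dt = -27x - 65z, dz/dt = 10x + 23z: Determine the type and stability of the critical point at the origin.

stable spiral

A = [[-27,-65],[10,23]]; det(A-λI) = λ^2 + 4λ + 29.
λ = -2 ± 5i: negative real part.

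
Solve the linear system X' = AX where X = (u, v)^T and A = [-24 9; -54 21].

u(t) = -C_1e^(-6t) - C_2e^(3t), v(t) = -2C_1e^(-6t) - 3C_2e^(3t)

Coefficient matrix A = [[-24, 9], [-54, 21]].
Characteristic polynomial det(A - λI) = λ^2 + 3λ - 18 = 0.
Eigenvalues λ = -6, 3.
For λ=-6: (A-λI) row 1 is [-18, 9], so an eigenvector is (-1, -2).
For λ=3: (A-λI) row 1 is [-27, 9], so an eigenvector is (-1, -3).
General solution: C_1e^(-6t)(-1,-2) + C_2e^(3t)(-1,-3).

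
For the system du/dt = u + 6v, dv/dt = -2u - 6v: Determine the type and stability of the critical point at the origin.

A = [[1,6],[-2,-6]]; det(A-λI) = λ^2 + 5λ + 6.
λ = -2, -3: both negative.

stable node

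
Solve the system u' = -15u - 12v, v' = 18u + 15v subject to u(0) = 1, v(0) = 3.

u(t) = -8e^(3t) + 9e^(-3t), v(t) = 12e^(3t) - 9e^(-3t)

Coefficient matrix A = [[-15, -12], [18, 15]].
Characteristic polynomial det(A - λI) = λ^2 - 9 = 0.
Eigenvalues λ = -3, 3.
For λ=-3: (A-λI) row 1 is [-12, -12], so an eigenvector is (1, -1).
For λ=3: (A-λI) row 1 is [-18, -12], so an eigenvector is (2, -3).
General solution: K_1e^(-3t)(1,-1) + K_2e^(3t)(2,-3).
Applying u(0)=1, v(0)=3 gives K_1=9, K_2=-4.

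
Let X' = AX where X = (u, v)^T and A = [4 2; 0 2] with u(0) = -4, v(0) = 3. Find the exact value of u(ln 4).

-304

A = [[4,2],[0,2]]; eigenvalues λ = 4, 2.
Eigenvectors: (1,0) for λ=4, (-1,1) for λ=2.
From the initial condition, c_1 = -1, c_2 = 3.
u(ln 4) = (-1)(4^4)(1) + (3)(4^2)(-1) = -304.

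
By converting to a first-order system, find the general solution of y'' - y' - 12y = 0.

Let x_1 = y, x_2 = y'. Then x_1' = x_2 and x_2' = 12x_1 + x_2.
A = [[0,1],[12,1]]; det(A-λI) = λ^2 - λ - 12.
Eigenvalues λ = -3, 4 with eigenvectors (1,-3), (1,4).

y(t) = C_1e^(-3t) + C_2e^(4t)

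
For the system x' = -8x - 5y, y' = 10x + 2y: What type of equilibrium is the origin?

A = [[-8,-5],[10,2]]; det(A-λI) = λ^2 + 6λ + 34.
λ = -3 ± 5i: negative real part.

stable spiral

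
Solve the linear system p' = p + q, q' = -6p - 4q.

Coefficient matrix A = [[1, 1], [-6, -4]].
Characteristic polynomial det(A - λI) = λ^2 + 3λ + 2 = 0.
Eigenvalues λ = -1, -2.
For λ=-1: (A-λI) row 1 is [2, 1], so an eigenvector is (1, -2).
For λ=-2: (A-λI) row 1 is [3, 1], so an eigenvector is (1, -3).
General solution: K_1e^(-t)(1,-2) + K_2e^(-2t)(1,-3).

p(t) = K_1e^(-t) + K_2e^(-2t), q(t) = -2K_1e^(-t) - 3K_2e^(-2t)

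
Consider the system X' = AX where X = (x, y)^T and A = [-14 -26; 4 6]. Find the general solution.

x(t) = -2K_1e^(-4t)sin(2t) + 3K_1e^(-4t)cos(2t) + 3K_2e^(-4t)sin(2t) + 2K_2e^(-4t)cos(2t), y(t) = K_1e^(-4t)sin(2t) - K_1e^(-4t)cos(2t) - K_2e^(-4t)sin(2t) - K_2e^(-4t)cos(2t)

Coefficient matrix A = [[-14, -26], [4, 6]].
Characteristic polynomial det(A - λI) = λ^2 + 8λ + 20 = 0.
Eigenvalues λ = -4 ± 2i (complex conjugate pair).
For λ=-4+2i: an eigenvector is (3,-1) - i(-2,1) = (3 + 2i, -1 - i).
A real fundamental pair from Re and Im of e^((-4+2i)t)v: X_1 = e^(-4t)(cos(2t)·(3,-1) + sin(2t)·(-2,1)), X_2 = e^(-4t)(sin(2t)·(3,-1) - cos(2t)·(-2,1)).
General solution: K_1X_1 + K_2X_2.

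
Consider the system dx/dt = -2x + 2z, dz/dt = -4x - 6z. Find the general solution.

Coefficient matrix A = [[-2, 2], [-4, -6]].
Characteristic polynomial det(A - λI) = λ^2 + 8λ + 20 = 0.
Eigenvalues λ = -4 ± 2i (complex conjugate pair).
For λ=-4+2i: an eigenvector is (-1,1) - i(0,1) = (-1, 1 - i).
A real fundamental pair from Re and Im of e^((-4+2i)t)v: X_1 = e^(-4t)(cos(2t)·(-1,1) + sin(2t)·(0,1)), X_2 = e^(-4t)(sin(2t)·(-1,1) - cos(2t)·(0,1)).
General solution: K_1X_1 + K_2X_2.

x(t) = -K_1e^(-4t)cos(2t) - K_2e^(-4t)sin(2t), z(t) = K_1e^(-4t)sin(2t) + K_1e^(-4t)cos(2t) + K_2e^(-4t)sin(2t) - K_2e^(-4t)cos(2t)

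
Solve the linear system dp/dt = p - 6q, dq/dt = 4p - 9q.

Coefficient matrix A = [[1, -6], [4, -9]].
Characteristic polynomial det(A - λI) = λ^2 + 8λ + 15 = 0.
Eigenvalues λ = -5, -3.
For λ=-5: (A-λI) row 1 is [6, -6], so an eigenvector is (1, 1).
For λ=-3: (A-λI) row 1 is [4, -6], so an eigenvector is (-3, -2).
General solution: c_1e^(-5t)(1,1) + c_2e^(-3t)(-3,-2).

p(t) = c_1e^(-5t) - 3c_2e^(-3t), q(t) = c_1e^(-5t) - 2c_2e^(-3t)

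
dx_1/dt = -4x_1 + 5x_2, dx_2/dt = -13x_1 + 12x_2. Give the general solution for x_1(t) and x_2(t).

x_1(t) = -C_1e^(4t)sin(t) + 2C_1e^(4t)cos(t) + 2C_2e^(4t)sin(t) + C_2e^(4t)cos(t), x_2(t) = -2C_1e^(4t)sin(t) + 3C_1e^(4t)cos(t) + 3C_2e^(4t)sin(t) + 2C_2e^(4t)cos(t)

Coefficient matrix A = [[-4, 5], [-13, 12]].
Characteristic polynomial det(A - λI) = λ^2 - 8λ + 17 = 0.
Eigenvalues λ = 4 ± i (complex conjugate pair).
For λ=4+i: an eigenvector is (2,3) - i(-1,-2) = (2 + i, 3 + 2i).
A real fundamental pair from Re and Im of e^((4+i)t)v: X_1 = e^(4t)(cos(t)·(2,3) + sin(t)·(-1,-2)), X_2 = e^(4t)(sin(t)·(2,3) - cos(t)·(-1,-2)).
General solution: C_1X_1 + C_2X_2.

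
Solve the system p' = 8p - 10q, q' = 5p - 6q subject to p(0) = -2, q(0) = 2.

Coefficient matrix A = [[8, -10], [5, -6]].
Characteristic polynomial det(A - λI) = λ^2 - 2λ + 2 = 0.
Eigenvalues λ = 1 ± i (complex conjugate pair).
For λ=1+i: an eigenvector is (3,2) - i(1,1) = (3 - i, 2 - i).
A real fundamental pair from Re and Im of e^((1+i)t)v: X_1 = e^(t)(cos(t)·(3,2) + sin(t)·(1,1)), X_2 = e^(t)(sin(t)·(3,2) - cos(t)·(1,1)).
General solution: c_1X_1 + c_2X_2.
Applying p(0)=-2, q(0)=2 gives c_1=-4, c_2=-10.

p(t) = -34e^(t)sin(t) - 2e^(t)cos(t), q(t) = -24e^(t)sin(t) + 2e^(t)cos(t)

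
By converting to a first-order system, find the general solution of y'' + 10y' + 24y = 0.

y(t) = K_1e^(-4t) + K_2e^(-6t)

Let x_1 = y, x_2 = y'. Then x_1' = x_2 and x_2' = -24x_1 - 10x_2.
A = [[0,1],[-24,-10]]; det(A-λI) = λ^2 + 10λ + 24.
Eigenvalues λ = -4, -6 with eigenvectors (1,-4), (1,-6).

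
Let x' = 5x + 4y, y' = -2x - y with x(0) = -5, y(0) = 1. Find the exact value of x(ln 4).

-500

A = [[5,4],[-2,-1]]; eigenvalues λ = 3, 1.
Eigenvectors: (2,-1) for λ=3, (-1,1) for λ=1.
From the initial condition, c_1 = -4, c_2 = -3.
x(ln 4) = (-4)(4^3)(2) + (-3)(4^1)(-1) = -500.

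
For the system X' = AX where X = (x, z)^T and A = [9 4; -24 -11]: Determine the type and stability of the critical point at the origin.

saddle

A = [[9,4],[-24,-11]]; det(A-λI) = λ^2 + 2λ - 3.
λ = 1, -3: opposite signs.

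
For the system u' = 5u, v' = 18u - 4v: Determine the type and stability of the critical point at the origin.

A = [[5,0],[18,-4]]; det(A-λI) = λ^2 - λ - 20.
λ = -4, 5: opposite signs.

saddle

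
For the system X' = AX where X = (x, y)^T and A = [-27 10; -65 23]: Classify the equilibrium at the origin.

stable spiral

A = [[-27,10],[-65,23]]; det(A-λI) = λ^2 + 4λ + 29.
λ = -2 ± 5i: negative real part.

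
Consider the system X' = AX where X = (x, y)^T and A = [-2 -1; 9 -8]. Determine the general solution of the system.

Coefficient matrix A = [[-2, -1], [9, -8]].
Characteristic polynomial det(A - λI) = λ^2 + 10λ + 25 = 0.
Single eigenvalue λ = -5 with algebraic multiplicity 2.
Eigenvector v = (-1,-3); generalized eigenvector w with (A-λI)w=v is (-1,-2).
General solution: e^(-5t)[c_1·v + c_2·(t·v + w)].

x(t) = -c_1e^(-5t) - c_2te^(-5t) - c_2e^(-5t), y(t) = -3c_1e^(-5t) - 3c_2te^(-5t) - 2c_2e^(-5t)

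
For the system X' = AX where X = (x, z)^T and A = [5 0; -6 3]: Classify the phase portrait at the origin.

A = [[5,0],[-6,3]]; det(A-λI) = λ^2 - 8λ + 15.
λ = 5, 3: both positive.

unstable node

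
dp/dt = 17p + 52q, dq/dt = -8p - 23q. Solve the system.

Coefficient matrix A = [[17, 52], [-8, -23]].
Characteristic polynomial det(A - λI) = λ^2 + 6λ + 25 = 0.
Eigenvalues λ = -3 ± 4i (complex conjugate pair).
For λ=-3+4i: an eigenvector is (-3,1) - i(-2,1) = (-3 + 2i, 1 - i).
A real fundamental pair from Re and Im of e^((-3+4i)t)v: X_1 = e^(-3t)(cos(4t)·(-3,1) + sin(4t)·(-2,1)), X_2 = e^(-3t)(sin(4t)·(-3,1) - cos(4t)·(-2,1)).
General solution: c_1X_1 + c_2X_2.

p(t) = -2c_1e^(-3t)sin(4t) - 3c_1e^(-3t)cos(4t) - 3c_2e^(-3t)sin(4t) + 2c_2e^(-3t)cos(4t), q(t) = c_1e^(-3t)sin(4t) + c_1e^(-3t)cos(4t) + c_2e^(-3t)sin(4t) - c_2e^(-3t)cos(4t)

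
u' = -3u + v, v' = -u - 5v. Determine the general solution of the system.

Coefficient matrix A = [[-3, 1], [-1, -5]].
Characteristic polynomial det(A - λI) = λ^2 + 8λ + 16 = 0.
Single eigenvalue λ = -4 with algebraic multiplicity 2.
Eigenvector v = (-1,1); generalized eigenvector w with (A-λI)w=v is (1,-2).
General solution: e^(-4t)[c_1·v + c_2·(t·v + w)].

u(t) = -c_1e^(-4t) - c_2te^(-4t) + c_2e^(-4t), v(t) = c_1e^(-4t) + c_2te^(-4t) - 2c_2e^(-4t)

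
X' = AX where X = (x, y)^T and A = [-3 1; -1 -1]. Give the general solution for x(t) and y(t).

x(t) = -C_1e^(-2t) - C_2te^(-2t) + 2C_2e^(-2t), y(t) = -C_1e^(-2t) - C_2te^(-2t) + C_2e^(-2t)

Coefficient matrix A = [[-3, 1], [-1, -1]].
Characteristic polynomial det(A - λI) = λ^2 + 4λ + 4 = 0.
Single eigenvalue λ = -2 with algebraic multiplicity 2.
Eigenvector v = (-1,-1); generalized eigenvector w with (A-λI)w=v is (2,1).
General solution: e^(-2t)[C_1·v + C_2·(t·v + w)].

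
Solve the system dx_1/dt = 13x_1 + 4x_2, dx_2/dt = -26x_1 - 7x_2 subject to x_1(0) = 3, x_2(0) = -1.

Coefficient matrix A = [[13, 4], [-26, -7]].
Characteristic polynomial det(A - λI) = λ^2 - 6λ + 13 = 0.
Eigenvalues λ = 3 ± 2i (complex conjugate pair).
For λ=3+2i: an eigenvector is (-1,2) - i(-1,3) = (-1 + i, 2 - 3i).
A real fundamental pair from Re and Im of e^((3+2i)t)v: X_1 = e^(3t)(cos(2t)·(-1,2) + sin(2t)·(-1,3)), X_2 = e^(3t)(sin(2t)·(-1,2) - cos(2t)·(-1,3)).
General solution: c_1X_1 + c_2X_2.
Applying x_1(0)=3, x_2(0)=-1 gives c_1=-8, c_2=-5.

x_1(t) = 13e^(3t)sin(2t) + 3e^(3t)cos(2t), x_2(t) = -34e^(3t)sin(2t) - e^(3t)cos(2t)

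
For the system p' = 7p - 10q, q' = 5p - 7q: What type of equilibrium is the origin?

A = [[7,-10],[5,-7]]; det(A-λI) = λ^2 + 1.
λ = 0 ± i: zero real part.

center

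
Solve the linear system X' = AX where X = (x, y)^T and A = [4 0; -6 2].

Coefficient matrix A = [[4, 0], [-6, 2]].
Characteristic polynomial det(A - λI) = λ^2 - 6λ + 8 = 0.
Eigenvalues λ = 4, 2.
For λ=4: (A-λI) row 2 is [-6, -2], so an eigenvector is (-1, 3).
For λ=2: (A-λI) row 1 is [2, 0], so an eigenvector is (0, 1).
General solution: C_1e^(4t)(-1,3) + C_2e^(2t)(0,1).

x(t) = -C_1e^(4t), y(t) = 3C_1e^(4t) + C_2e^(2t)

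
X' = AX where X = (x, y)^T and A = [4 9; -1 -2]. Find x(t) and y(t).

Coefficient matrix A = [[4, 9], [-1, -2]].
Characteristic polynomial det(A - λI) = λ^2 - 2λ + 1 = 0.
Single eigenvalue λ = 1 with algebraic multiplicity 2.
Eigenvector v = (3,-1); generalized eigenvector w with (A-λI)w=v is (1,0).
General solution: e^(t)[c_1·v + c_2·(t·v + w)].

x(t) = 3c_1e^(t) + 3c_2te^(t) + c_2e^(t), y(t) = -c_1e^(t) - c_2te^(t)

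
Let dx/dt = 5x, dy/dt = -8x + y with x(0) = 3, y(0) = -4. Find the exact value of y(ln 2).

-188

A = [[5,0],[-8,1]]; eigenvalues λ = 1, 5.
Eigenvectors: (0,-1) for λ=1, (1,-2) for λ=5.
From the initial condition, c_1 = -2, c_2 = 3.
y(ln 2) = (-2)(2^1)(-1) + (3)(2^5)(-2) = -188.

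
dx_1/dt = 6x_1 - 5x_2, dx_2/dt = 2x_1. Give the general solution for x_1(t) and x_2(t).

x_1(t) = -C_1e^(3t)sin(t) - 2C_1e^(3t)cos(t) - 2C_2e^(3t)sin(t) + C_2e^(3t)cos(t), x_2(t) = -C_1e^(3t)sin(t) - C_1e^(3t)cos(t) - C_2e^(3t)sin(t) + C_2e^(3t)cos(t)

Coefficient matrix A = [[6, -5], [2, 0]].
Characteristic polynomial det(A - λI) = λ^2 - 6λ + 10 = 0.
Eigenvalues λ = 3 ± i (complex conjugate pair).
For λ=3+i: an eigenvector is (-2,-1) - i(-1,-1) = (-2 + i, -1 + i).
A real fundamental pair from Re and Im of e^((3+i)t)v: X_1 = e^(3t)(cos(t)·(-2,-1) + sin(t)·(-1,-1)), X_2 = e^(3t)(sin(t)·(-2,-1) - cos(t)·(-1,-1)).
General solution: C_1X_1 + C_2X_2.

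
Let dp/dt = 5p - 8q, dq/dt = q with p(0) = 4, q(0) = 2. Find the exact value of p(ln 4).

16

A = [[5,-8],[0,1]]; eigenvalues λ = 1, 5.
Eigenvectors: (2,1) for λ=1, (-1,0) for λ=5.
From the initial condition, c_1 = 2, c_2 = 0.
p(ln 4) = (2)(4^1)(2) + (0)(4^5)(-1) = 16.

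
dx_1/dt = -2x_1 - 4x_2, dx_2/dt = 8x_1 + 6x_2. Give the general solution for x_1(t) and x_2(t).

Coefficient matrix A = [[-2, -4], [8, 6]].
Characteristic polynomial det(A - λI) = λ^2 - 4λ + 20 = 0.
Eigenvalues λ = 2 ± 4i (complex conjugate pair).
For λ=2+4i: an eigenvector is (-1,1) - i(0,-1) = (-1, 1 + i).
A real fundamental pair from Re and Im of e^((2+4i)t)v: X_1 = e^(2t)(cos(4t)·(-1,1) + sin(4t)·(0,-1)), X_2 = e^(2t)(sin(4t)·(-1,1) - cos(4t)·(0,-1)).
General solution: c_1X_1 + c_2X_2.

x_1(t) = -c_1e^(2t)cos(4t) - c_2e^(2t)sin(4t), x_2(t) = -c_1e^(2t)sin(4t) + c_1e^(2t)cos(4t) + c_2e^(2t)sin(4t) + c_2e^(2t)cos(4t)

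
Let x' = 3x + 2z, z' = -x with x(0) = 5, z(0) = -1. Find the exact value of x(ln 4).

A = [[3,2],[-1,0]]; eigenvalues λ = 1, 2.
Eigenvectors: (-1,1) for λ=1, (-2,1) for λ=2.
From the initial condition, c_1 = 3, c_2 = -4.
x(ln 4) = (3)(4^1)(-1) + (-4)(4^2)(-2) = 116.

116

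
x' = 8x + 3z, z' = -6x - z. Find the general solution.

x(t) = C_1e^(5t) + C_2e^(2t), z(t) = -C_1e^(5t) - 2C_2e^(2t)

Coefficient matrix A = [[8, 3], [-6, -1]].
Characteristic polynomial det(A - λI) = λ^2 - 7λ + 10 = 0.
Eigenvalues λ = 5, 2.
For λ=5: (A-λI) row 1 is [3, 3], so an eigenvector is (1, -1).
For λ=2: (A-λI) row 1 is [6, 3], so an eigenvector is (1, -2).
General solution: C_1e^(5t)(1,-1) + C_2e^(2t)(1,-2).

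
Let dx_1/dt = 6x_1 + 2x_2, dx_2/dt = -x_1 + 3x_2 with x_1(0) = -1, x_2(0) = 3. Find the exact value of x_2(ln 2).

16

A = [[6,2],[-1,3]]; eigenvalues λ = 5, 4.
Eigenvectors: (-2,1) for λ=5, (1,-1) for λ=4.
From the initial condition, c_1 = -2, c_2 = -5.
x_2(ln 2) = (-2)(2^5)(1) + (-5)(2^4)(-1) = 16.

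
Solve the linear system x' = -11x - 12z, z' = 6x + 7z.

x(t) = -2K_1e^(-5t) - K_2e^(t), z(t) = K_1e^(-5t) + K_2e^(t)

Coefficient matrix A = [[-11, -12], [6, 7]].
Characteristic polynomial det(A - λI) = λ^2 + 4λ - 5 = 0.
Eigenvalues λ = -5, 1.
For λ=-5: (A-λI) row 1 is [-6, -12], so an eigenvector is (-2, 1).
For λ=1: (A-λI) row 1 is [-12, -12], so an eigenvector is (-1, 1).
General solution: K_1e^(-5t)(-2,1) + K_2e^(t)(-1,1).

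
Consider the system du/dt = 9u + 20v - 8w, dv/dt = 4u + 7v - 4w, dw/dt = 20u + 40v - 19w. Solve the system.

u(t) = K_1e^(t) - 2K_2e^(-t), v(t) = K_2e^(-t) + 2K_3e^(-3t), w(t) = K_1e^(t) + 5K_3e^(-3t)

Coefficient matrix A = [[9, 20, -8], [4, 7, -4], [20, 40, -19]].
det(A - λI) = 0 gives eigenvalues λ = 1, -1, -3.
For λ=1: eigenvector (1,0,1).
For λ=-1: eigenvector (-2,1,0).
For λ=-3: eigenvector (0,2,5).
General solution: K_1e^(t)(1,0,1) + K_2e^(-t)(-2,1,0) + K_3e^(-3t)(0,2,5).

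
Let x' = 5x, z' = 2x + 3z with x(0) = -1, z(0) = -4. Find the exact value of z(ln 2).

A = [[5,0],[2,3]]; eigenvalues λ = 3, 5.
Eigenvectors: (0,-1) for λ=3, (1,1) for λ=5.
From the initial condition, c_1 = 3, c_2 = -1.
z(ln 2) = (3)(2^3)(-1) + (-1)(2^5)(1) = -56.

-56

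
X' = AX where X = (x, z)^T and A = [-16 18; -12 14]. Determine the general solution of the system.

Coefficient matrix A = [[-16, 18], [-12, 14]].
Characteristic polynomial det(A - λI) = λ^2 + 2λ - 8 = 0.
Eigenvalues λ = -4, 2.
For λ=-4: (A-λI) row 1 is [-12, 18], so an eigenvector is (-3, -2).
For λ=2: (A-λI) row 1 is [-18, 18], so an eigenvector is (1, 1).
General solution: C_1e^(-4t)(-3,-2) + C_2e^(2t)(1,1).

x(t) = -3C_1e^(-4t) + C_2e^(2t), z(t) = -2C_1e^(-4t) + C_2e^(2t)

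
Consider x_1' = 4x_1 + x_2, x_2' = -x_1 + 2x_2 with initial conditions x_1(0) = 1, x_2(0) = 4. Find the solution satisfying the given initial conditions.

Coefficient matrix A = [[4, 1], [-1, 2]].
Characteristic polynomial det(A - λI) = λ^2 - 6λ + 9 = 0.
Single eigenvalue λ = 3 with algebraic multiplicity 2.
Eigenvector v = (1,-1); generalized eigenvector w with (A-λI)w=v is (2,-1).
General solution: e^(3t)[K_1·v + K_2·(t·v + w)].
Applying x_1(0)=1, x_2(0)=4 gives K_1=-9, K_2=5.

x_1(t) = 5te^(3t) + e^(3t), x_2(t) = -5te^(3t) + 4e^(3t)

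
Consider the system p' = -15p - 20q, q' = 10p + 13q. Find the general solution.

Coefficient matrix A = [[-15, -20], [10, 13]].
Characteristic polynomial det(A - λI) = λ^2 + 2λ + 5 = 0.
Eigenvalues λ = -1 ± 2i (complex conjugate pair).
For λ=-1+2i: an eigenvector is (3,-2) - i(-1,1) = (3 + i, -2 - i).
A real fundamental pair from Re and Im of e^((-1+2i)t)v: X_1 = e^(-t)(cos(2t)·(3,-2) + sin(2t)·(-1,1)), X_2 = e^(-t)(sin(2t)·(3,-2) - cos(2t)·(-1,1)).
General solution: K_1X_1 + K_2X_2.

p(t) = -K_1e^(-t)sin(2t) + 3K_1e^(-t)cos(2t) + 3K_2e^(-t)sin(2t) + K_2e^(-t)cos(2t), q(t) = K_1e^(-t)sin(2t) - 2K_1e^(-t)cos(2t) - 2K_2e^(-t)sin(2t) - K_2e^(-t)cos(2t)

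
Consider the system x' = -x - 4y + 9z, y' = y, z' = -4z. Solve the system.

x(t) = C_1e^(-t) - 2C_2e^(t) - 3C_3e^(-4t), y(t) = C_2e^(t), z(t) = C_3e^(-4t)

Coefficient matrix A = [[-1, -4, 9], [0, 1, 0], [0, 0, -4]].
det(A - λI) = 0 gives eigenvalues λ = -1, 1, -4.
For λ=-1: eigenvector (1,0,0).
For λ=1: eigenvector (-2,1,0).
For λ=-4: eigenvector (-3,0,1).
General solution: C_1e^(-t)(1,0,0) + C_2e^(t)(-2,1,0) + C_3e^(-4t)(-3,0,1).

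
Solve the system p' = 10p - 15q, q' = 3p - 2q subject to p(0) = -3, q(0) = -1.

Coefficient matrix A = [[10, -15], [3, -2]].
Characteristic polynomial det(A - λI) = λ^2 - 8λ + 25 = 0.
Eigenvalues λ = 4 ± 3i (complex conjugate pair).
For λ=4+3i: an eigenvector is (2,1) - i(-1,0) = (2 + i, 1).
A real fundamental pair from Re and Im of e^((4+3i)t)v: X_1 = e^(4t)(cos(3t)·(2,1) + sin(3t)·(-1,0)), X_2 = e^(4t)(sin(3t)·(2,1) - cos(3t)·(-1,0)).
General solution: K_1X_1 + K_2X_2.
Applying p(0)=-3, q(0)=-1 gives K_1=-1, K_2=-1.

p(t) = -e^(4t)sin(3t) - 3e^(4t)cos(3t), q(t) = -e^(4t)sin(3t) - e^(4t)cos(3t)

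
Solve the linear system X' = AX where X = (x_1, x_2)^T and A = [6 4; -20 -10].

Coefficient matrix A = [[6, 4], [-20, -10]].
Characteristic polynomial det(A - λI) = λ^2 + 4λ + 20 = 0.
Eigenvalues λ = -2 ± 4i (complex conjugate pair).
For λ=-2+4i: an eigenvector is (0,1) - i(1,-2) = (0 - i, 1 + 2i).
A real fundamental pair from Re and Im of e^((-2+4i)t)v: X_1 = e^(-2t)(cos(4t)·(0,1) + sin(4t)·(1,-2)), X_2 = e^(-2t)(sin(4t)·(0,1) - cos(4t)·(1,-2)).
General solution: C_1X_1 + C_2X_2.

x_1(t) = C_1e^(-2t)sin(4t) - C_2e^(-2t)cos(4t), x_2(t) = -2C_1e^(-2t)sin(4t) + C_1e^(-2t)cos(4t) + C_2e^(-2t)sin(4t) + 2C_2e^(-2t)cos(4t)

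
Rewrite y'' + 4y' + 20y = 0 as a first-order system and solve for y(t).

Let x_1 = y, x_2 = y'. Then x_1' = x_2 and x_2' = -20x_1 - 4x_2.
A = [[0,1],[-20,-4]]; det(A-λI) = λ^2 + 4λ + 20.
Eigenvalues λ = -2 ± 4i.

y(t) = K_1e^(-2t)cos(4t) + K_2e^(-2t)sin(4t)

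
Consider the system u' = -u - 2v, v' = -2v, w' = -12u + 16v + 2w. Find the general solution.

Coefficient matrix A = [[-1, -2, 0], [0, -2, 0], [-12, 16, 2]].
det(A - λI) = 0 gives eigenvalues λ = -1, -2, 2.
For λ=-1: eigenvector (1,0,4).
For λ=-2: eigenvector (2,1,2).
For λ=2: eigenvector (0,0,1).
General solution: K_1e^(-t)(1,0,4) + K_2e^(-2t)(2,1,2) + K_3e^(2t)(0,0,1).

u(t) = K_1e^(-t) + 2K_2e^(-2t), v(t) = K_2e^(-2t), w(t) = 4K_1e^(-t) + 2K_2e^(-2t) + K_3e^(2t)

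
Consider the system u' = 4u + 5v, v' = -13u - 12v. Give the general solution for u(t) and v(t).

u(t) = -2c_1e^(-4t)sin(t) + c_1e^(-4t)cos(t) + c_2e^(-4t)sin(t) + 2c_2e^(-4t)cos(t), v(t) = 3c_1e^(-4t)sin(t) - 2c_1e^(-4t)cos(t) - 2c_2e^(-4t)sin(t) - 3c_2e^(-4t)cos(t)

Coefficient matrix A = [[4, 5], [-13, -12]].
Characteristic polynomial det(A - λI) = λ^2 + 8λ + 17 = 0.
Eigenvalues λ = -4 ± i (complex conjugate pair).
For λ=-4+i: an eigenvector is (1,-2) - i(-2,3) = (1 + 2i, -2 - 3i).
A real fundamental pair from Re and Im of e^((-4+i)t)v: X_1 = e^(-4t)(cos(t)·(1,-2) + sin(t)·(-2,3)), X_2 = e^(-4t)(sin(t)·(1,-2) - cos(t)·(-2,3)).
General solution: c_1X_1 + c_2X_2.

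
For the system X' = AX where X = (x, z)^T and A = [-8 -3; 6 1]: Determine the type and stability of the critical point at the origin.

stable node

A = [[-8,-3],[6,1]]; det(A-λI) = λ^2 + 7λ + 10.
λ = -2, -5: both negative.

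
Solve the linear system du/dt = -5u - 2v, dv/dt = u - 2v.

Coefficient matrix A = [[-5, -2], [1, -2]].
Characteristic polynomial det(A - λI) = λ^2 + 7λ + 12 = 0.
Eigenvalues λ = -3, -4.
For λ=-3: (A-λI) row 1 is [-2, -2], so an eigenvector is (1, -1).
For λ=-4: (A-λI) row 1 is [-1, -2], so an eigenvector is (2, -1).
General solution: C_1e^(-3t)(1,-1) + C_2e^(-4t)(2,-1).

u(t) = C_1e^(-3t) + 2C_2e^(-4t), v(t) = -C_1e^(-3t) - C_2e^(-4t)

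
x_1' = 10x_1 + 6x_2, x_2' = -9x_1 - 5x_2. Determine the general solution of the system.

Coefficient matrix A = [[10, 6], [-9, -5]].
Characteristic polynomial det(A - λI) = λ^2 - 5λ + 4 = 0.
Eigenvalues λ = 1, 4.
For λ=1: (A-λI) row 1 is [9, 6], so an eigenvector is (2, -3).
For λ=4: (A-λI) row 1 is [6, 6], so an eigenvector is (1, -1).
General solution: K_1e^(t)(2,-3) + K_2e^(4t)(1,-1).

x_1(t) = 2K_1e^(t) + K_2e^(4t), x_2(t) = -3K_1e^(t) - K_2e^(4t)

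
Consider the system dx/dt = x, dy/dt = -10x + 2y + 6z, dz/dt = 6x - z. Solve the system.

Coefficient matrix A = [[1, 0, 0], [-10, 2, 6], [6, 0, -1]].
det(A - λI) = 0 gives eigenvalues λ = 2, 1, -1.
For λ=2: eigenvector (0,1,0).
For λ=1: eigenvector (1,-8,3).
For λ=-1: eigenvector (0,-2,1).
General solution: C_1e^(2t)(0,1,0) + C_2e^(t)(1,-8,3) + C_3e^(-t)(0,-2,1).

x(t) = C_2e^(t), y(t) = C_1e^(2t) - 8C_2e^(t) - 2C_3e^(-t), z(t) = 3C_2e^(t) + C_3e^(-t)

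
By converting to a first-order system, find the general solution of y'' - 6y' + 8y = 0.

Let x_1 = y, x_2 = y'. Then x_1' = x_2 and x_2' = -8x_1 + 6x_2.
A = [[0,1],[-8,6]]; det(A-λI) = λ^2 - 6λ + 8.
Eigenvalues λ = 4, 2 with eigenvectors (1,4), (1,2).

y(t) = K_1e^(4t) + K_2e^(2t)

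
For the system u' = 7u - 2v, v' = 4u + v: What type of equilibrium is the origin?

unstable node

A = [[7,-2],[4,1]]; det(A-λI) = λ^2 - 8λ + 15.
λ = 5, 3: both positive.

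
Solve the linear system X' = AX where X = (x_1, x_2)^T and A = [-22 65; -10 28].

x_1(t) = 3K_1e^(3t)sin(5t) + 2K_1e^(3t)cos(5t) + 2K_2e^(3t)sin(5t) - 3K_2e^(3t)cos(5t), x_2(t) = K_1e^(3t)sin(5t) + K_1e^(3t)cos(5t) + K_2e^(3t)sin(5t) - K_2e^(3t)cos(5t)

Coefficient matrix A = [[-22, 65], [-10, 28]].
Characteristic polynomial det(A - λI) = λ^2 - 6λ + 34 = 0.
Eigenvalues λ = 3 ± 5i (complex conjugate pair).
For λ=3+5i: an eigenvector is (2,1) - i(3,1) = (2 - 3i, 1 - i).
A real fundamental pair from Re and Im of e^((3+5i)t)v: X_1 = e^(3t)(cos(5t)·(2,1) + sin(5t)·(3,1)), X_2 = e^(3t)(sin(5t)·(2,1) - cos(5t)·(3,1)).
General solution: K_1X_1 + K_2X_2.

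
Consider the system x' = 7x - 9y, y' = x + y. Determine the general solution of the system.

Coefficient matrix A = [[7, -9], [1, 1]].
Characteristic polynomial det(A - λI) = λ^2 - 8λ + 16 = 0.
Single eigenvalue λ = 4 with algebraic multiplicity 2.
Eigenvector v = (3,1); generalized eigenvector w with (A-λI)w=v is (-2,-1).
General solution: e^(4t)[c_1·v + c_2·(t·v + w)].

x(t) = 3c_1e^(4t) + 3c_2te^(4t) - 2c_2e^(4t), y(t) = c_1e^(4t) + c_2te^(4t) - c_2e^(4t)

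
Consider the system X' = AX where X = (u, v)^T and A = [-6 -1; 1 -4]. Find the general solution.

u(t) = -K_1e^(-5t) - K_2te^(-5t) + 3K_2e^(-5t), v(t) = K_1e^(-5t) + K_2te^(-5t) - 2K_2e^(-5t)

Coefficient matrix A = [[-6, -1], [1, -4]].
Characteristic polynomial det(A - λI) = λ^2 + 10λ + 25 = 0.
Single eigenvalue λ = -5 with algebraic multiplicity 2.
Eigenvector v = (-1,1); generalized eigenvector w with (A-λI)w=v is (3,-2).
General solution: e^(-5t)[K_1·v + K_2·(t·v + w)].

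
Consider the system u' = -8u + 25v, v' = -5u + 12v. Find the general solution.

u(t) = -2C_1e^(2t)sin(5t) + C_1e^(2t)cos(5t) + C_2e^(2t)sin(5t) + 2C_2e^(2t)cos(5t), v(t) = -C_1e^(2t)sin(5t) + C_2e^(2t)cos(5t)

Coefficient matrix A = [[-8, 25], [-5, 12]].
Characteristic polynomial det(A - λI) = λ^2 - 4λ + 29 = 0.
Eigenvalues λ = 2 ± 5i (complex conjugate pair).
For λ=2+5i: an eigenvector is (1,0) - i(-2,-1) = (1 + 2i, 0 + i).
A real fundamental pair from Re and Im of e^((2+5i)t)v: X_1 = e^(2t)(cos(5t)·(1,0) + sin(5t)·(-2,-1)), X_2 = e^(2t)(sin(5t)·(1,0) - cos(5t)·(-2,-1)).
General solution: C_1X_1 + C_2X_2.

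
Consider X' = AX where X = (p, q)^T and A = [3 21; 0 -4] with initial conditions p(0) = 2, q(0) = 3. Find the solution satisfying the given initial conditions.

Coefficient matrix A = [[3, 21], [0, -4]].
Characteristic polynomial det(A - λI) = λ^2 + λ - 12 = 0.
Eigenvalues λ = -4, 3.
For λ=-4: (A-λI) row 1 is [7, 21], so an eigenvector is (3, -1).
For λ=3: (A-λI) row 1 is [0, 21], so an eigenvector is (-1, 0).
General solution: K_1e^(-4t)(3,-1) + K_2e^(3t)(-1,0).
Applying p(0)=2, q(0)=3 gives K_1=-3, K_2=-11.

p(t) = 11e^(3t) - 9e^(-4t), q(t) = 3e^(-4t)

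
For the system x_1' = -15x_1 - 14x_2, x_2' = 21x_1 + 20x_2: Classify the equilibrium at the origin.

A = [[-15,-14],[21,20]]; det(A-λI) = λ^2 - 5λ - 6.
λ = -1, 6: opposite signs.

saddle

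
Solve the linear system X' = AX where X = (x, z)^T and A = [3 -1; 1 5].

x(t) = -K_1e^(4t) - K_2te^(4t) + 3K_2e^(4t), z(t) = K_1e^(4t) + K_2te^(4t) - 2K_2e^(4t)

Coefficient matrix A = [[3, -1], [1, 5]].
Characteristic polynomial det(A - λI) = λ^2 - 8λ + 16 = 0.
Single eigenvalue λ = 4 with algebraic multiplicity 2.
Eigenvector v = (-1,1); generalized eigenvector w with (A-λI)w=v is (3,-2).
General solution: e^(4t)[K_1·v + K_2·(t·v + w)].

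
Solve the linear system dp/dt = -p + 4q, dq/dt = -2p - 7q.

Coefficient matrix A = [[-1, 4], [-2, -7]].
Characteristic polynomial det(A - λI) = λ^2 + 8λ + 15 = 0.
Eigenvalues λ = -3, -5.
For λ=-3: (A-λI) row 1 is [2, 4], so an eigenvector is (-2, 1).
For λ=-5: (A-λI) row 1 is [4, 4], so an eigenvector is (-1, 1).
General solution: K_1e^(-3t)(-2,1) + K_2e^(-5t)(-1,1).

p(t) = -2K_1e^(-3t) - K_2e^(-5t), q(t) = K_1e^(-3t) + K_2e^(-5t)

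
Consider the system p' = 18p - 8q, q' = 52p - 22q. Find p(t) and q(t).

p(t) = -c_1e^(-2t)sin(4t) - c_1e^(-2t)cos(4t) - c_2e^(-2t)sin(4t) + c_2e^(-2t)cos(4t), q(t) = -3c_1e^(-2t)sin(4t) - 2c_1e^(-2t)cos(4t) - 2c_2e^(-2t)sin(4t) + 3c_2e^(-2t)cos(4t)

Coefficient matrix A = [[18, -8], [52, -22]].
Characteristic polynomial det(A - λI) = λ^2 + 4λ + 20 = 0.
Eigenvalues λ = -2 ± 4i (complex conjugate pair).
For λ=-2+4i: an eigenvector is (-1,-2) - i(-1,-3) = (-1 + i, -2 + 3i).
A real fundamental pair from Re and Im of e^((-2+4i)t)v: X_1 = e^(-2t)(cos(4t)·(-1,-2) + sin(4t)·(-1,-3)), X_2 = e^(-2t)(sin(4t)·(-1,-2) - cos(4t)·(-1,-3)).
General solution: c_1X_1 + c_2X_2.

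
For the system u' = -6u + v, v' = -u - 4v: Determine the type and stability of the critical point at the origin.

A = [[-6,1],[-1,-4]]; det(A-λI) = λ^2 + 10λ + 25.
repeated λ = -5 with a single eigenvector.

stable improper node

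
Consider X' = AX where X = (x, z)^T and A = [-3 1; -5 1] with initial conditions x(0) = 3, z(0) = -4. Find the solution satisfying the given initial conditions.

x(t) = -10e^(-t)sin(t) + 3e^(-t)cos(t), z(t) = -23e^(-t)sin(t) - 4e^(-t)cos(t)

Coefficient matrix A = [[-3, 1], [-5, 1]].
Characteristic polynomial det(A - λI) = λ^2 + 2λ + 2 = 0.
Eigenvalues λ = -1 ± i (complex conjugate pair).
For λ=-1+i: an eigenvector is (0,1) - i(1,2) = (0 - i, 1 - 2i).
A real fundamental pair from Re and Im of e^((-1+i)t)v: X_1 = e^(-t)(cos(t)·(0,1) + sin(t)·(1,2)), X_2 = e^(-t)(sin(t)·(0,1) - cos(t)·(1,2)).
General solution: C_1X_1 + C_2X_2.
Applying x(0)=3, z(0)=-4 gives C_1=-10, C_2=-3.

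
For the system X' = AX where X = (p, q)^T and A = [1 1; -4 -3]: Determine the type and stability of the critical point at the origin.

stable improper node

A = [[1,1],[-4,-3]]; det(A-λI) = λ^2 + 2λ + 1.
repeated λ = -1 with a single eigenvector.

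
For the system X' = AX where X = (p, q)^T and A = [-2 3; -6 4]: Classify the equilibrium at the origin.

unstable spiral

A = [[-2,3],[-6,4]]; det(A-λI) = λ^2 - 2λ + 10.
λ = 1 ± 3i: positive real part.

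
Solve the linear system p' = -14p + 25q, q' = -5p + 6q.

p(t) = -2C_1e^(-4t)sin(5t) + C_1e^(-4t)cos(5t) + C_2e^(-4t)sin(5t) + 2C_2e^(-4t)cos(5t), q(t) = -C_1e^(-4t)sin(5t) + C_2e^(-4t)cos(5t)

Coefficient matrix A = [[-14, 25], [-5, 6]].
Characteristic polynomial det(A - λI) = λ^2 + 8λ + 41 = 0.
Eigenvalues λ = -4 ± 5i (complex conjugate pair).
For λ=-4+5i: an eigenvector is (1,0) - i(-2,-1) = (1 + 2i, 0 + i).
A real fundamental pair from Re and Im of e^((-4+5i)t)v: X_1 = e^(-4t)(cos(5t)·(1,0) + sin(5t)·(-2,-1)), X_2 = e^(-4t)(sin(5t)·(1,0) - cos(5t)·(-2,-1)).
General solution: C_1X_1 + C_2X_2.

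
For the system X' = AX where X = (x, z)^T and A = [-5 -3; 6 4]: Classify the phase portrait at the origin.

saddle

A = [[-5,-3],[6,4]]; det(A-λI) = λ^2 + λ - 2.
λ = 1, -2: opposite signs.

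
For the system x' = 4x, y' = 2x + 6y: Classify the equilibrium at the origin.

unstable node

A = [[4,0],[2,6]]; det(A-λI) = λ^2 - 10λ + 24.
λ = 6, 4: both positive.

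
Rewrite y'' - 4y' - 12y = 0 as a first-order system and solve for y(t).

y(t) = c_1e^(-2t) + c_2e^(6t)

Let x_1 = y, x_2 = y'. Then x_1' = x_2 and x_2' = 12x_1 + 4x_2.
A = [[0,1],[12,4]]; det(A-λI) = λ^2 - 4λ - 12.
Eigenvalues λ = -2, 6 with eigenvectors (1,-2), (1,6).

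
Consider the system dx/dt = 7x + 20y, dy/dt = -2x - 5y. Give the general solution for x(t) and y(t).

Coefficient matrix A = [[7, 20], [-2, -5]].
Characteristic polynomial det(A - λI) = λ^2 - 2λ + 5 = 0.
Eigenvalues λ = 1 ± 2i (complex conjugate pair).
For λ=1+2i: an eigenvector is (3,-1) - i(-1,0) = (3 + i, -1).
A real fundamental pair from Re and Im of e^((1+2i)t)v: X_1 = e^(t)(cos(2t)·(3,-1) + sin(2t)·(-1,0)), X_2 = e^(t)(sin(2t)·(3,-1) - cos(2t)·(-1,0)).
General solution: K_1X_1 + K_2X_2.

x(t) = -K_1e^(t)sin(2t) + 3K_1e^(t)cos(2t) + 3K_2e^(t)sin(2t) + K_2e^(t)cos(2t), y(t) = -K_1e^(t)cos(2t) - K_2e^(t)sin(2t)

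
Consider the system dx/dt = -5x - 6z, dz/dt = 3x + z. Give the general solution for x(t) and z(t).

x(t) = -K_1e^(-2t)sin(3t) + K_1e^(-2t)cos(3t) + K_2e^(-2t)sin(3t) + K_2e^(-2t)cos(3t), z(t) = K_1e^(-2t)sin(3t) - K_2e^(-2t)cos(3t)

Coefficient matrix A = [[-5, -6], [3, 1]].
Characteristic polynomial det(A - λI) = λ^2 + 4λ + 13 = 0.
Eigenvalues λ = -2 ± 3i (complex conjugate pair).
For λ=-2+3i: an eigenvector is (1,0) - i(-1,1) = (1 + i, 0 - i).
A real fundamental pair from Re and Im of e^((-2+3i)t)v: X_1 = e^(-2t)(cos(3t)·(1,0) + sin(3t)·(-1,1)), X_2 = e^(-2t)(sin(3t)·(1,0) - cos(3t)·(-1,1)).
General solution: K_1X_1 + K_2X_2.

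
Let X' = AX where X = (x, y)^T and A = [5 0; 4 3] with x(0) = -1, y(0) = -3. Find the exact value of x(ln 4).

-1024

A = [[5,0],[4,3]]; eigenvalues λ = 3, 5.
Eigenvectors: (0,1) for λ=3, (1,2) for λ=5.
From the initial condition, c_1 = -1, c_2 = -1.
x(ln 4) = (-1)(4^3)(0) + (-1)(4^5)(1) = -1024.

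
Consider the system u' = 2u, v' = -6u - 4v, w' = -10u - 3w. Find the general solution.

Coefficient matrix A = [[2, 0, 0], [-6, -4, 0], [-10, 0, -3]].
det(A - λI) = 0 gives eigenvalues λ = 2, -4, -3.
For λ=2: eigenvector (1,-1,-2).
For λ=-4: eigenvector (0,1,0).
For λ=-3: eigenvector (0,0,1).
General solution: K_1e^(2t)(1,-1,-2) + K_2e^(-4t)(0,1,0) + K_3e^(-3t)(0,0,1).

u(t) = K_1e^(2t), v(t) = -K_1e^(2t) + K_2e^(-4t), w(t) = -2K_1e^(2t) + K_3e^(-3t)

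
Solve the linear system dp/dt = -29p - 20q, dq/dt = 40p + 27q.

p(t) = -2K_1e^(-t)sin(4t) + K_1e^(-t)cos(4t) + K_2e^(-t)sin(4t) + 2K_2e^(-t)cos(4t), q(t) = 3K_1e^(-t)sin(4t) - K_1e^(-t)cos(4t) - K_2e^(-t)sin(4t) - 3K_2e^(-t)cos(4t)

Coefficient matrix A = [[-29, -20], [40, 27]].
Characteristic polynomial det(A - λI) = λ^2 + 2λ + 17 = 0.
Eigenvalues λ = -1 ± 4i (complex conjugate pair).
For λ=-1+4i: an eigenvector is (1,-1) - i(-2,3) = (1 + 2i, -1 - 3i).
A real fundamental pair from Re and Im of e^((-1+4i)t)v: X_1 = e^(-t)(cos(4t)·(1,-1) + sin(4t)·(-2,3)), X_2 = e^(-t)(sin(4t)·(1,-1) - cos(4t)·(-2,3)).
General solution: K_1X_1 + K_2X_2.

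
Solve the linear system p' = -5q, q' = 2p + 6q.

Coefficient matrix A = [[0, -5], [2, 6]].
Characteristic polynomial det(A - λI) = λ^2 - 6λ + 10 = 0.
Eigenvalues λ = 3 ± i (complex conjugate pair).
For λ=3+i: an eigenvector is (1,-1) - i(2,-1) = (1 - 2i, -1 + i).
A real fundamental pair from Re and Im of e^((3+i)t)v: X_1 = e^(3t)(cos(t)·(1,-1) + sin(t)·(2,-1)), X_2 = e^(3t)(sin(t)·(1,-1) - cos(t)·(2,-1)).
General solution: K_1X_1 + K_2X_2.

p(t) = 2K_1e^(3t)sin(t) + K_1e^(3t)cos(t) + K_2e^(3t)sin(t) - 2K_2e^(3t)cos(t), q(t) = -K_1e^(3t)sin(t) - K_1e^(3t)cos(t) - K_2e^(3t)sin(t) + K_2e^(3t)cos(t)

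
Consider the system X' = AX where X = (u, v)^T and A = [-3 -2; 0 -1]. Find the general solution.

Coefficient matrix A = [[-3, -2], [0, -1]].
Characteristic polynomial det(A - λI) = λ^2 + 4λ + 3 = 0.
Eigenvalues λ = -3, -1.
For λ=-3: (A-λI) row 1 is [0, -2], so an eigenvector is (-1, 0).
For λ=-1: (A-λI) row 1 is [-2, -2], so an eigenvector is (-1, 1).
General solution: C_1e^(-3t)(-1,0) + C_2e^(-t)(-1,1).

u(t) = -C_1e^(-3t) - C_2e^(-t), v(t) = C_2e^(-t)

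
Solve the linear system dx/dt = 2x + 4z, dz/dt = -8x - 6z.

Coefficient matrix A = [[2, 4], [-8, -6]].
Characteristic polynomial det(A - λI) = λ^2 + 4λ + 20 = 0.
Eigenvalues λ = -2 ± 4i (complex conjugate pair).
For λ=-2+4i: an eigenvector is (0,1) - i(1,-1) = (0 - i, 1 + i).
A real fundamental pair from Re and Im of e^((-2+4i)t)v: X_1 = e^(-2t)(cos(4t)·(0,1) + sin(4t)·(1,-1)), X_2 = e^(-2t)(sin(4t)·(0,1) - cos(4t)·(1,-1)).
General solution: K_1X_1 + K_2X_2.

x(t) = K_1e^(-2t)sin(4t) - K_2e^(-2t)cos(4t), z(t) = -K_1e^(-2t)sin(4t) + K_1e^(-2t)cos(4t) + K_2e^(-2t)sin(4t) + K_2e^(-2t)cos(4t)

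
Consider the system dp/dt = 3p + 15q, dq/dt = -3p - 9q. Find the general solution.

p(t) = 2c_1e^(-3t)sin(3t) + c_1e^(-3t)cos(3t) + c_2e^(-3t)sin(3t) - 2c_2e^(-3t)cos(3t), q(t) = -c_1e^(-3t)sin(3t) + c_2e^(-3t)cos(3t)

Coefficient matrix A = [[3, 15], [-3, -9]].
Characteristic polynomial det(A - λI) = λ^2 + 6λ + 18 = 0.
Eigenvalues λ = -3 ± 3i (complex conjugate pair).
For λ=-3+3i: an eigenvector is (1,0) - i(2,-1) = (1 - 2i, 0 + i).
A real fundamental pair from Re and Im of e^((-3+3i)t)v: X_1 = e^(-3t)(cos(3t)·(1,0) + sin(3t)·(2,-1)), X_2 = e^(-3t)(sin(3t)·(1,0) - cos(3t)·(2,-1)).
General solution: c_1X_1 + c_2X_2.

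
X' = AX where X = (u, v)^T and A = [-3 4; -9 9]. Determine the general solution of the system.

u(t) = 2K_1e^(3t) + 2K_2te^(3t) - K_2e^(3t), v(t) = 3K_1e^(3t) + 3K_2te^(3t) - K_2e^(3t)

Coefficient matrix A = [[-3, 4], [-9, 9]].
Characteristic polynomial det(A - λI) = λ^2 - 6λ + 9 = 0.
Single eigenvalue λ = 3 with algebraic multiplicity 2.
Eigenvector v = (2,3); generalized eigenvector w with (A-λI)w=v is (-1,-1).
General solution: e^(3t)[K_1·v + K_2·(t·v + w)].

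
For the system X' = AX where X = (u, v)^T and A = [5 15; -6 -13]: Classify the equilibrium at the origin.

stable spiral

A = [[5,15],[-6,-13]]; det(A-λI) = λ^2 + 8λ + 25.
λ = -4 ± 3i: negative real part.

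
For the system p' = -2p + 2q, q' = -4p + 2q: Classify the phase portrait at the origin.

A = [[-2,2],[-4,2]]; det(A-λI) = λ^2 + 4.
λ = 0 ± 2i: zero real part.

center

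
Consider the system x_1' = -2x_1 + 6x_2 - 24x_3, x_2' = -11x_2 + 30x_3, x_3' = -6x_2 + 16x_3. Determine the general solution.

Coefficient matrix A = [[-2, 6, -24], [0, -11, 30], [0, -6, 16]].
det(A - λI) = 0 gives eigenvalues λ = 4, 1, -2.
For λ=4: eigenvector (-2,2,1).
For λ=1: eigenvector (-6,5,2).
For λ=-2: eigenvector (1,0,0).
General solution: K_1e^(4t)(-2,2,1) + K_2e^(t)(-6,5,2) + K_3e^(-2t)(1,0,0).

x_1(t) = -2K_1e^(4t) - 6K_2e^(t) + K_3e^(-2t), x_2(t) = 2K_1e^(4t) + 5K_2e^(t), x_3(t) = K_1e^(4t) + 2K_2e^(t)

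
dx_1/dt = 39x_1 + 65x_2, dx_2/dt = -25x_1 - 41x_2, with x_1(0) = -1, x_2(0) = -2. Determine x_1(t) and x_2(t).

x_1(t) = -34e^(-t)sin(5t) - e^(-t)cos(5t), x_2(t) = 21e^(-t)sin(5t) - 2e^(-t)cos(5t)

Coefficient matrix A = [[39, 65], [-25, -41]].
Characteristic polynomial det(A - λI) = λ^2 + 2λ + 26 = 0.
Eigenvalues λ = -1 ± 5i (complex conjugate pair).
For λ=-1+5i: an eigenvector is (-2,1) - i(-3,2) = (-2 + 3i, 1 - 2i).
A real fundamental pair from Re and Im of e^((-1+5i)t)v: X_1 = e^(-t)(cos(5t)·(-2,1) + sin(5t)·(-3,2)), X_2 = e^(-t)(sin(5t)·(-2,1) - cos(5t)·(-3,2)).
General solution: C_1X_1 + C_2X_2.
Applying x_1(0)=-1, x_2(0)=-2 gives C_1=8, C_2=5.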